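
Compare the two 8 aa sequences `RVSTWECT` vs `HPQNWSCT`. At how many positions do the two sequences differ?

The sequences differ at positions 1, 2, 3, 4, 6 (1-based) — 5 in total.

5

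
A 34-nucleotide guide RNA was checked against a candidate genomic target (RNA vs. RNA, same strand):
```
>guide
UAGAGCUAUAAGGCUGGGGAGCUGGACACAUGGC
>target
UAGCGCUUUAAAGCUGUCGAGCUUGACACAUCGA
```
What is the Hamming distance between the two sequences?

8

Comparing position by position, 8 sites differ: 4 (A/C), 8 (A/U), 12 (G/A), 17 (G/U), 18 (G/C), 24 (G/U), 32 (G/C), 34 (C/A).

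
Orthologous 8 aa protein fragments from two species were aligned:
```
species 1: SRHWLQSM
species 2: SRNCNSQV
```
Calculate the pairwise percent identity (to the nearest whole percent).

25%

6 positions differ (3, 4, 5, 6, 7, 8), so 2 of 8 match: 2/8 = 25%.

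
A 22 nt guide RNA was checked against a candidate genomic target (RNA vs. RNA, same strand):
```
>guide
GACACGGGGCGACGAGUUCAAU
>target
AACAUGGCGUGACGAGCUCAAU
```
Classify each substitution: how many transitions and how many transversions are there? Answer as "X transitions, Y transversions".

Transitions (purine↔purine or pyrimidine↔pyrimidine): 1 G→A, 5 C→U, 10 C→U, 17 U→C.
Transversions (purine↔pyrimidine): 8 G→C.

4 transitions, 1 transversion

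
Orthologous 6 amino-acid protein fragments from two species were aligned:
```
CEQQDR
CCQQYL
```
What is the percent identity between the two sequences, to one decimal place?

3 positions differ (2, 5, 6), so 3 of 6 match: 3/6 = 50%.

50.0%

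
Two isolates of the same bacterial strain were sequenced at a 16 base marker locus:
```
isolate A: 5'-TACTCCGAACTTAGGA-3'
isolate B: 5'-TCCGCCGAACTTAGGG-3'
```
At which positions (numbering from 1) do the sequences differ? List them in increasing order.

Scanning 1-based: 2: A/C; 4: T/G; 16: A/G.

2, 4, 16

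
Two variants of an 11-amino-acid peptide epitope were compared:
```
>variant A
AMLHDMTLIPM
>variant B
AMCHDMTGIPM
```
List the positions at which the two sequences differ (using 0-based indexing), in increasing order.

2, 7

Scanning 0-based: 2: L/C; 7: L/G.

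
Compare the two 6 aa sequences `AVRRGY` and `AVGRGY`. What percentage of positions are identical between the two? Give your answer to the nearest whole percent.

1 position differs (3), so 5 of 6 match: 5/6 = 83.33%.

83%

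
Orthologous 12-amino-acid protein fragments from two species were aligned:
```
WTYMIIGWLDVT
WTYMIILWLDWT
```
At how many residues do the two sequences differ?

2

The sequences differ at residues 7, 11 (1-based) — 2 in total.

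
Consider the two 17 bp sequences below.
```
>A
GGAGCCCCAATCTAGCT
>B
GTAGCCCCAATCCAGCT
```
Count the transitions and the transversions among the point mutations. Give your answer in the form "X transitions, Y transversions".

1 transition, 1 transversion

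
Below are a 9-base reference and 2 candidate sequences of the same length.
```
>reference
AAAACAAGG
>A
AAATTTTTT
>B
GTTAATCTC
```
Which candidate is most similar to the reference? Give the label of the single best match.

A differs at 6 bases; B differs at 8 bases. The closest is A.

A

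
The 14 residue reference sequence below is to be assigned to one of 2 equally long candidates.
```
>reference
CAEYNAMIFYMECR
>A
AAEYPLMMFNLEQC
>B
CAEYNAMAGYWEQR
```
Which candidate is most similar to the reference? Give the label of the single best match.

B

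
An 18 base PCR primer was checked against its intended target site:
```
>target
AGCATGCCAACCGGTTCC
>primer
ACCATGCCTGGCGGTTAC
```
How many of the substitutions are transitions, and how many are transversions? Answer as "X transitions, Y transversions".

Mismatches (1-based):
position 2: G→C (purine→pyrimidine, transversion)
position 9: A→T (purine→pyrimidine, transversion)
position 10: A→G (purine→purine, transition)
position 11: C→G (pyrimidine→purine, transversion)
position 17: C→A (pyrimidine→purine, transversion)

1 transition, 4 transversions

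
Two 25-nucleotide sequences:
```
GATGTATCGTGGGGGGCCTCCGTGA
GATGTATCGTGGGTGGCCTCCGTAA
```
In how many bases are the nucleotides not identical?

Comparing position by position, 2 bases differ: 14 (G/T), 24 (G/A).

2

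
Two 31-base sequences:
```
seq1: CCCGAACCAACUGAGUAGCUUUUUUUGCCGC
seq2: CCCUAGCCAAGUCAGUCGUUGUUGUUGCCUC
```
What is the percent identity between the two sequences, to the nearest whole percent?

71%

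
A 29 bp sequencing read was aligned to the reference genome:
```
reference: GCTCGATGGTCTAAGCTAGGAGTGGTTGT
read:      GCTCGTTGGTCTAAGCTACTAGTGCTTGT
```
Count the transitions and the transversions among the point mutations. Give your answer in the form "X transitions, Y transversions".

0 transitions, 4 transversions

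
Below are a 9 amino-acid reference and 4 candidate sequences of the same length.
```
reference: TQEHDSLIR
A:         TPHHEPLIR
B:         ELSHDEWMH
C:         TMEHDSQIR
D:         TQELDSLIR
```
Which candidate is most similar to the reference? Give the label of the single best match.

D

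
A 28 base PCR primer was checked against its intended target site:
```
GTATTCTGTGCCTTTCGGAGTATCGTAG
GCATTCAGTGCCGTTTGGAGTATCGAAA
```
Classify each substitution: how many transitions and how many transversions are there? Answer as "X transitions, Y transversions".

Transitions (purine↔purine or pyrimidine↔pyrimidine): 2 T→C, 16 C→T, 28 G→A.
Transversions (purine↔pyrimidine): 7 T→A, 13 T→G, 26 T→A.

3 transitions, 3 transversions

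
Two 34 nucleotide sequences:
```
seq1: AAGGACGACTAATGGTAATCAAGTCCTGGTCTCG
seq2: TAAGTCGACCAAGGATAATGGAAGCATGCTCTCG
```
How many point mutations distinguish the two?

12

Comparing position by position, 12 bases differ: 1 (A/T), 3 (G/A), 5 (A/T), 10 (T/C), 13 (T/G), 15 (G/A), 20 (C/G), 21 (A/G), 23 (G/A), 24 (T/G), 26 (C/A), 29 (G/C).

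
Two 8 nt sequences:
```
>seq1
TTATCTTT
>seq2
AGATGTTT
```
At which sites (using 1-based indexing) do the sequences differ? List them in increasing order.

Differences at site 1 (T→A), site 2 (T→G), site 5 (C→G).

1, 2, 5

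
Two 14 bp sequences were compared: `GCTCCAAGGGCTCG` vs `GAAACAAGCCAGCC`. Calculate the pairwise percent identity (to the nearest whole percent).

43%

8 positions differ (2, 3, 4, 9, 10, 11, 12, 14), so 6 of 14 match: 6/14 = 42.86%.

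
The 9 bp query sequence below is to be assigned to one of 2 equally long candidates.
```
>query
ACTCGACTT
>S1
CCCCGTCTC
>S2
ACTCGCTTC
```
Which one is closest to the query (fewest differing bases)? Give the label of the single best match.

Hamming distances to query — S1: 4; S2: 3.
Smallest is S2 with 3 mismatches.

S2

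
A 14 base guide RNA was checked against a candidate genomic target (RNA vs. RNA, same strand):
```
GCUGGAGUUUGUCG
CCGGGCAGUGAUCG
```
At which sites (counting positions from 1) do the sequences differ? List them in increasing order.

1, 3, 6, 7, 8, 10, 11

Differences at site 1 (G→C), site 3 (U→G), site 6 (A→C), site 7 (G→A), site 8 (U→G), site 10 (U→G), site 11 (G→A).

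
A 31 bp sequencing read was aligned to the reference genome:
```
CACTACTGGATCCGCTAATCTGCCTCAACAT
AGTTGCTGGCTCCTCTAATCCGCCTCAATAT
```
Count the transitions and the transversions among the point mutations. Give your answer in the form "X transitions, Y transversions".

Transitions (purine↔purine or pyrimidine↔pyrimidine): 2 A→G, 3 C→T, 5 A→G, 21 T→C, 29 C→T.
Transversions (purine↔pyrimidine): 1 C→A, 10 A→C, 14 G→T.

5 transitions, 3 transversions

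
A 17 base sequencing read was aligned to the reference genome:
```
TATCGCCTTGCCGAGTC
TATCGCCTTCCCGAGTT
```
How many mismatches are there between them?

Comparing position by position, 2 sites differ: 10 (G/C), 17 (C/T).

2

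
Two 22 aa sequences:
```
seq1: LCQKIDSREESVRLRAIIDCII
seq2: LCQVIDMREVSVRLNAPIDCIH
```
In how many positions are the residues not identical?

6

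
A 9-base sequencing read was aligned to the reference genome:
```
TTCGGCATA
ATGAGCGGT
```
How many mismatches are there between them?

6

Mismatches (1-based): site 1: T→A; site 3: C→G; site 4: G→A; site 7: A→G; site 8: T→G; site 9: A→T.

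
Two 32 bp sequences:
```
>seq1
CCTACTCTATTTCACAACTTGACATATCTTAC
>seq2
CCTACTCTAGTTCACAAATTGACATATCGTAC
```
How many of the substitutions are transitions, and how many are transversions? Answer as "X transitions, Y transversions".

0 transitions, 3 transversions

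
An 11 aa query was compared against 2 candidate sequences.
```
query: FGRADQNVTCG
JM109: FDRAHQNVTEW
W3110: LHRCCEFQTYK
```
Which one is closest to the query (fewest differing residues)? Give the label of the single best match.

JM109

Hamming distances to query — JM109: 4; W3110: 9.
Smallest is JM109 with 4 mismatches.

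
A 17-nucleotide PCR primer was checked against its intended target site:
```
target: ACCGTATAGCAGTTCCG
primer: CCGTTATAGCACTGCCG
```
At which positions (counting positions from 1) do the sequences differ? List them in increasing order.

1, 3, 4, 12, 14

Scanning 1-based: 1: A/C; 3: C/G; 4: G/T; 12: G/C; 14: T/G.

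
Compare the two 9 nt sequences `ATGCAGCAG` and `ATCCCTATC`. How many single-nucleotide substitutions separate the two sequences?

6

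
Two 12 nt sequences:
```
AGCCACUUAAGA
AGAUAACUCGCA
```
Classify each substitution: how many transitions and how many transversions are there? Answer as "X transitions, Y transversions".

3 transitions, 4 transversions

Transitions (purine↔purine or pyrimidine↔pyrimidine): 4 C→U, 7 U→C, 10 A→G.
Transversions (purine↔pyrimidine): 3 C→A, 6 C→A, 9 A→C, 11 G→C.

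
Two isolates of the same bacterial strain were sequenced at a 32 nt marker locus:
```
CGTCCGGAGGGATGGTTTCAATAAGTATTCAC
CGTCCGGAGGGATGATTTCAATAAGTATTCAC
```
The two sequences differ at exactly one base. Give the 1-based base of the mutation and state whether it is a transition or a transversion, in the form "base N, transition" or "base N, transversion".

The sequences differ only at base 15: G→A (purine→purine), a transition.

base 15, transition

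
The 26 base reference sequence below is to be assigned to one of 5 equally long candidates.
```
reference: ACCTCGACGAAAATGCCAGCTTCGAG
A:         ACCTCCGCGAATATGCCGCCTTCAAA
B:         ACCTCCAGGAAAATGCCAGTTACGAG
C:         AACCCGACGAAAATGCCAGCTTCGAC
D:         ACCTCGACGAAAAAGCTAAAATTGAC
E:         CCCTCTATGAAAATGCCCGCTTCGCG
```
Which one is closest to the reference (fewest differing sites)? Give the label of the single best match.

C

A differs at 7 sites; B differs at 4 sites; C differs at 3 sites; D differs at 7 sites; E differs at 5 sites. The closest is C.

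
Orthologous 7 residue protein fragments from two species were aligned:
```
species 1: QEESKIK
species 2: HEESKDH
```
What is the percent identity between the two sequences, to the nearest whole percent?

Mismatches at positions 1, 6, 7 (1-based): 3 of 7.
Identical positions: 4/7 = 57.14% → 57%.

57%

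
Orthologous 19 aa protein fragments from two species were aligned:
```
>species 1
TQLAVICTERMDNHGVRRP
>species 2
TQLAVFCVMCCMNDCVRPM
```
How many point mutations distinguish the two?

10

Comparing position by position, 10 positions differ: 6 (I/F), 8 (T/V), 9 (E/M), 10 (R/C), 11 (M/C), 12 (D/M), 14 (H/D), 15 (G/C), 18 (R/P), 19 (P/M).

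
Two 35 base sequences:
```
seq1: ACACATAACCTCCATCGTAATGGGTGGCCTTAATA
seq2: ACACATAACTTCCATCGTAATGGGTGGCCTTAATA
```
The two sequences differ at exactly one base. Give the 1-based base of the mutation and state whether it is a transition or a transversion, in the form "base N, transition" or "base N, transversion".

base 10, transition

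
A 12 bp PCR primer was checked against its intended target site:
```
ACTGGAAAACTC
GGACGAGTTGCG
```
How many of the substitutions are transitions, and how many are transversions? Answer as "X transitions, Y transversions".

Mismatches (1-based):
position 1: A→G (purine→purine, transition)
position 2: C→G (pyrimidine→purine, transversion)
position 3: T→A (pyrimidine→purine, transversion)
position 4: G→C (purine→pyrimidine, transversion)
position 7: A→G (purine→purine, transition)
position 8: A→T (purine→pyrimidine, transversion)
position 9: A→T (purine→pyrimidine, transversion)
position 10: C→G (pyrimidine→purine, transversion)
position 11: T→C (pyrimidine→pyrimidine, transition)
position 12: C→G (pyrimidine→purine, transversion)

3 transitions, 7 transversions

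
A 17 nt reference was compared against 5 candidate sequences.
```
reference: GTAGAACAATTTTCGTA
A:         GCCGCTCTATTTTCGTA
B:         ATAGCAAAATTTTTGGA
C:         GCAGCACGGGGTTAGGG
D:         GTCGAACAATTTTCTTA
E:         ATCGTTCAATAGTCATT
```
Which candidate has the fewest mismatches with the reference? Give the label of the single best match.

A differs at 5 positions; B differs at 5 positions; C differs at 9 positions; D differs at 2 positions; E differs at 8 positions. The closest is D.

D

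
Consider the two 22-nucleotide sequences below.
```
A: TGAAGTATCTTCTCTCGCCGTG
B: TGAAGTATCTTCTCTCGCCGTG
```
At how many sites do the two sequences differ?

0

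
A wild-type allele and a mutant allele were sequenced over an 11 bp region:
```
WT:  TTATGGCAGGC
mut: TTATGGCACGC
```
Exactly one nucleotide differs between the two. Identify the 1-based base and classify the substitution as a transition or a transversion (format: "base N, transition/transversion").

Base 9 changes G→C. G is a purine and C is a pyrimidine, so this is a transversion.

base 9, transversion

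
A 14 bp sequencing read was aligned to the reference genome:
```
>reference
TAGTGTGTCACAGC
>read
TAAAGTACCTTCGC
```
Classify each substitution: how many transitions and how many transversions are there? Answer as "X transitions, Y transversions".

4 transitions, 3 transversions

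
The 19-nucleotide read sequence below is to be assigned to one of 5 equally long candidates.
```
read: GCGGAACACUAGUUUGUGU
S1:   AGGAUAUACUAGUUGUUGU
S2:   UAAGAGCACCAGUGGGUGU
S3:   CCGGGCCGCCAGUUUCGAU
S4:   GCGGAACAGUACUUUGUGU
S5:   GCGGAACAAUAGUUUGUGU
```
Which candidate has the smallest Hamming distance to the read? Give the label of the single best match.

S5

S1 differs at 7 positions; S2 differs at 7 positions; S3 differs at 8 positions; S4 differs at 2 positions; S5 differs at 1 position. The closest is S5.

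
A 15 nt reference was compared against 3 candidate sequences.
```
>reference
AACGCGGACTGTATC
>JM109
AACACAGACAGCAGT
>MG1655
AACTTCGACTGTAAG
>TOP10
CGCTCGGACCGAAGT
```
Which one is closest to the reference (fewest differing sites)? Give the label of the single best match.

JM109 differs at 6 sites; MG1655 differs at 5 sites; TOP10 differs at 7 sites. The closest is MG1655.

MG1655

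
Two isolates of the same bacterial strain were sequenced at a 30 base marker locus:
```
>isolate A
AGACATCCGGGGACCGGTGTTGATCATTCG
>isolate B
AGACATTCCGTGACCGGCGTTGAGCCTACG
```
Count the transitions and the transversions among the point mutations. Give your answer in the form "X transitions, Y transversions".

Mismatches (1-based):
site 7: C→T (pyrimidine→pyrimidine, transition)
site 9: G→C (purine→pyrimidine, transversion)
site 11: G→T (purine→pyrimidine, transversion)
site 18: T→C (pyrimidine→pyrimidine, transition)
site 24: T→G (pyrimidine→purine, transversion)
site 26: A→C (purine→pyrimidine, transversion)
site 28: T→A (pyrimidine→purine, transversion)

2 transitions, 5 transversions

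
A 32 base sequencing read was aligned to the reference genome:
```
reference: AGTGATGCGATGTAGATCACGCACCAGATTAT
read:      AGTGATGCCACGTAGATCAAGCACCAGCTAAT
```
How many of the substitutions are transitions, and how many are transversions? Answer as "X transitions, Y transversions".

Transitions (purine↔purine or pyrimidine↔pyrimidine): 11 T→C.
Transversions (purine↔pyrimidine): 9 G→C, 20 C→A, 28 A→C, 30 T→A.

1 transition, 4 transversions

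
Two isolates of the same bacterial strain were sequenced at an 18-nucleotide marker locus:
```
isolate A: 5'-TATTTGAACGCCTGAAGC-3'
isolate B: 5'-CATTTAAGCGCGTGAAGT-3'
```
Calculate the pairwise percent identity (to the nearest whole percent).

72%

5 positions differ (1, 6, 8, 12, 18), so 13 of 18 match: 13/18 = 72.22%.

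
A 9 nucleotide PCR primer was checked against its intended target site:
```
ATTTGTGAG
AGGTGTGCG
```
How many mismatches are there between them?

3

Comparing position by position, 3 positions differ: 2 (T/G), 3 (T/G), 8 (A/C).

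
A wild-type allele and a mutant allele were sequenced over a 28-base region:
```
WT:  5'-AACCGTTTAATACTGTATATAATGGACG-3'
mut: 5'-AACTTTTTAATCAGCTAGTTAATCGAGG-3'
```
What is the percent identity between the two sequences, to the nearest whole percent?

Mismatches at positions 4, 5, 12, 13, 14, 15, 18, 19, 24, 27 (1-based): 10 of 28.
Identical positions: 18/28 = 64.29% → 64%.

64%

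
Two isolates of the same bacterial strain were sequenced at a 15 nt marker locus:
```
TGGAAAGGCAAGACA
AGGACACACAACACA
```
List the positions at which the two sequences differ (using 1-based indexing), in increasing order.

1, 5, 7, 8, 12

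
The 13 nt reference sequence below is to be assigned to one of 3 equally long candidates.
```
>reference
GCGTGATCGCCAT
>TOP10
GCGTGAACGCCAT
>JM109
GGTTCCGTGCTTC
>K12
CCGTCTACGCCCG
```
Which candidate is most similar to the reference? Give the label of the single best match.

TOP10

Hamming distances to reference — TOP10: 1; JM109: 9; K12: 6.
Smallest is TOP10 with 1 mismatch.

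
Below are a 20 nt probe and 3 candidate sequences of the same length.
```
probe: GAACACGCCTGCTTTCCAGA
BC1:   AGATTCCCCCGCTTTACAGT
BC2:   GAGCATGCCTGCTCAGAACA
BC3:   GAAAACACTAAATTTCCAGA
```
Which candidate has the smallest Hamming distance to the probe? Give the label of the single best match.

BC3

Hamming distances to probe — BC1: 8; BC2: 7; BC3: 6.
Smallest is BC3 with 6 mismatches.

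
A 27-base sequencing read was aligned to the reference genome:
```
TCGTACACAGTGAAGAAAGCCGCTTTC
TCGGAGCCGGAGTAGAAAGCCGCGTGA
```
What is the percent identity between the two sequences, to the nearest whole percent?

67%

Mismatches at positions 4, 6, 7, 9, 11, 13, 24, 26, 27 (1-based): 9 of 27.
Identical positions: 18/27 = 66.67% → 67%.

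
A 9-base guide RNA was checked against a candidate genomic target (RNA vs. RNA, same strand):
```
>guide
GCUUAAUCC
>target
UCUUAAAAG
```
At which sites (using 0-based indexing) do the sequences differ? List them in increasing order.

0, 6, 7, 8

Scanning 0-based: 0: G/U; 6: U/A; 7: C/A; 8: C/G.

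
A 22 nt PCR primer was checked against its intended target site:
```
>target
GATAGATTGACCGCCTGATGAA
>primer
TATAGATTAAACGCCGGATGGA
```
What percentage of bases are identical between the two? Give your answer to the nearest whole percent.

Mismatches at positions 1, 9, 11, 16, 21 (1-based): 5 of 22.
Identical positions: 17/22 = 77.27% → 77%.

77%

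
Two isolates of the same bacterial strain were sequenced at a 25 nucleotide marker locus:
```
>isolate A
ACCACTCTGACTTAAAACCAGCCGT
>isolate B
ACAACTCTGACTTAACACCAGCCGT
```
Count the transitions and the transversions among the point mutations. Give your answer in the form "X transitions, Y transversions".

0 transitions, 2 transversions

Mismatches (1-based):
position 3: C→A (pyrimidine→purine, transversion)
position 16: A→C (purine→pyrimidine, transversion)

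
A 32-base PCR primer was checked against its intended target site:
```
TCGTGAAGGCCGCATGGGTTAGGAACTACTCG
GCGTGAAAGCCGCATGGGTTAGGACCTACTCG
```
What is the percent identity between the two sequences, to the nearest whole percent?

91%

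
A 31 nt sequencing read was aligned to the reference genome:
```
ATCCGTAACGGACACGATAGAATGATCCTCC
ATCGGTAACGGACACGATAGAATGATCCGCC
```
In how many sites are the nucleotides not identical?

2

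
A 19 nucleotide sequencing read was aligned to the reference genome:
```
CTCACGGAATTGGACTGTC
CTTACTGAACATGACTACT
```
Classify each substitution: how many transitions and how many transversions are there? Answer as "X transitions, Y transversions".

Mismatches (1-based):
base 3: C→T (pyrimidine→pyrimidine, transition)
base 6: G→T (purine→pyrimidine, transversion)
base 10: T→C (pyrimidine→pyrimidine, transition)
base 11: T→A (pyrimidine→purine, transversion)
base 12: G→T (purine→pyrimidine, transversion)
base 17: G→A (purine→purine, transition)
base 18: T→C (pyrimidine→pyrimidine, transition)
base 19: C→T (pyrimidine→pyrimidine, transition)

5 transitions, 3 transversions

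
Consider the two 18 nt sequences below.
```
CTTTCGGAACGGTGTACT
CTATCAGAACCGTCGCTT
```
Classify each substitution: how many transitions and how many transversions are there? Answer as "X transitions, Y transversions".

Mismatches (1-based):
position 3: T→A (pyrimidine→purine, transversion)
position 6: G→A (purine→purine, transition)
position 11: G→C (purine→pyrimidine, transversion)
position 14: G→C (purine→pyrimidine, transversion)
position 15: T→G (pyrimidine→purine, transversion)
position 16: A→C (purine→pyrimidine, transversion)
position 17: C→T (pyrimidine→pyrimidine, transition)

2 transitions, 5 transversions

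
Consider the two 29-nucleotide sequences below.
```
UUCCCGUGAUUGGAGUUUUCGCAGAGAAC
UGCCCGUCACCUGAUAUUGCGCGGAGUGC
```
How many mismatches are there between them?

11

Comparing position by position, 11 sites differ: 2 (U/G), 8 (G/C), 10 (U/C), 11 (U/C), 12 (G/U), 15 (G/U), 16 (U/A), 19 (U/G), 23 (A/G), 27 (A/U), 28 (A/G).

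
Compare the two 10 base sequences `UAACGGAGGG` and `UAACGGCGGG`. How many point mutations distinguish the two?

1

Comparing position by position, 1 base differs: 7 (A/C).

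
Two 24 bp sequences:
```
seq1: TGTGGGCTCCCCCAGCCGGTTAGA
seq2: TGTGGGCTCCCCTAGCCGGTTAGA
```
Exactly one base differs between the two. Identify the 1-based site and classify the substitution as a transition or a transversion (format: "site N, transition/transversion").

Site 13 changes C→T. C is a pyrimidine and T is a pyrimidine, so this is a transition.

site 13, transition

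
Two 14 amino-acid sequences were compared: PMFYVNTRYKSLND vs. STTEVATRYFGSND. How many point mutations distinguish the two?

The sequences differ at positions 1, 2, 3, 4, 6, 10, 11, 12 (1-based) — 8 in total.

8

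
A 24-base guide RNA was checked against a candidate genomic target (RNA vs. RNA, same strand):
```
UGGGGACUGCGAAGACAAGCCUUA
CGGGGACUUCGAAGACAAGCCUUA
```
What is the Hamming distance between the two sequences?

The sequences differ at positions 1, 9 (1-based) — 2 in total.

2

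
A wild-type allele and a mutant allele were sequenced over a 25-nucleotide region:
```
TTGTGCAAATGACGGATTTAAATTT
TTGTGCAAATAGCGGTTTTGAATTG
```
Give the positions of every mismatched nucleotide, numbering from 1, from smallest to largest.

11, 12, 16, 20, 25

Differences at position 11 (G→A), position 12 (A→G), position 16 (A→T), position 20 (A→G), position 25 (T→G).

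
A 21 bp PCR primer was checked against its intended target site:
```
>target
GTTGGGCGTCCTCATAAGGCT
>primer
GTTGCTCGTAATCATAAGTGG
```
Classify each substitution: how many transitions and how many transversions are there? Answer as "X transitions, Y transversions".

Mismatches (1-based):
site 5: G→C (purine→pyrimidine, transversion)
site 6: G→T (purine→pyrimidine, transversion)
site 10: C→A (pyrimidine→purine, transversion)
site 11: C→A (pyrimidine→purine, transversion)
site 19: G→T (purine→pyrimidine, transversion)
site 20: C→G (pyrimidine→purine, transversion)
site 21: T→G (pyrimidine→purine, transversion)

0 transitions, 7 transversions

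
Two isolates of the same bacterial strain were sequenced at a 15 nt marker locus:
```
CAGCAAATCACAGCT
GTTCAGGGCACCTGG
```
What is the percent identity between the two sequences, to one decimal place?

33.3%

Mismatches at positions 1, 2, 3, 6, 7, 8, 12, 13, 14, 15 (1-based): 10 of 15.
Identical positions: 5/15 = 33.33% → 33.3%.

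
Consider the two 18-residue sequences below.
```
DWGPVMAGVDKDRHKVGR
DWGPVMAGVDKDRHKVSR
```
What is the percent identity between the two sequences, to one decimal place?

Mismatch at position 17 (1-based): 1 of 18.
Identical positions: 17/18 = 94.44% → 94.4%.

94.4%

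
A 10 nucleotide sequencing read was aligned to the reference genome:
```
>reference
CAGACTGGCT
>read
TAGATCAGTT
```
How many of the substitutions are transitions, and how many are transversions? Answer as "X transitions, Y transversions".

Mismatches (1-based):
position 1: C→T (pyrimidine→pyrimidine, transition)
position 5: C→T (pyrimidine→pyrimidine, transition)
position 6: T→C (pyrimidine→pyrimidine, transition)
position 7: G→A (purine→purine, transition)
position 9: C→T (pyrimidine→pyrimidine, transition)

5 transitions, 0 transversions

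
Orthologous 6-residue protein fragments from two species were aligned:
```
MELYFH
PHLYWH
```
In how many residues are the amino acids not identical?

3

Mismatches (1-based): residue 1: M→P; residue 2: E→H; residue 5: F→W.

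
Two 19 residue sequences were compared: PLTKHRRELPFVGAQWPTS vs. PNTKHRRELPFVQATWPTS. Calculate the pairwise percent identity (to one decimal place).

3 positions differ (2, 13, 15), so 16 of 19 match: 16/19 = 84.21%.

84.2%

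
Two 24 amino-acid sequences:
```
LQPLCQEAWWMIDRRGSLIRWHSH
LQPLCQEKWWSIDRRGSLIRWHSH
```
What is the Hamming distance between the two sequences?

Comparing position by position, 2 positions differ: 8 (A/K), 11 (M/S).

2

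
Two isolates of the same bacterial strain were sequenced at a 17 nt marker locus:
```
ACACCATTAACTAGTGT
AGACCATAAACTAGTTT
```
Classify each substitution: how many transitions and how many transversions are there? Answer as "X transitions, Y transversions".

Mismatches (1-based):
position 2: C→G (pyrimidine→purine, transversion)
position 8: T→A (pyrimidine→purine, transversion)
position 16: G→T (purine→pyrimidine, transversion)

0 transitions, 3 transversions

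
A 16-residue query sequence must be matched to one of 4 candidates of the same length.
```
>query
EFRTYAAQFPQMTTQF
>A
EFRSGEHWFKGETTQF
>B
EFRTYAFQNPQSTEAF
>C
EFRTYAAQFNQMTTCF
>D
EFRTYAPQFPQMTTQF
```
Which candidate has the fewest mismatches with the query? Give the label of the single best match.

Hamming distances to query — A: 8; B: 5; C: 2; D: 1.
Smallest is D with 1 mismatch.

D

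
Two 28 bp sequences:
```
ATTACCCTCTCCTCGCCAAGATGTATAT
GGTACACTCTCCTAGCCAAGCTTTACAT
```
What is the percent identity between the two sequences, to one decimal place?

75.0%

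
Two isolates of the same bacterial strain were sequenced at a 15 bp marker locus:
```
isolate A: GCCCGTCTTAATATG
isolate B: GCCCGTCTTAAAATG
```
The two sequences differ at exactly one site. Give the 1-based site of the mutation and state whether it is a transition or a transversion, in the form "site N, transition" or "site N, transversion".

The sequences differ only at site 12: T→A (pyrimidine→purine), a transversion.

site 12, transversion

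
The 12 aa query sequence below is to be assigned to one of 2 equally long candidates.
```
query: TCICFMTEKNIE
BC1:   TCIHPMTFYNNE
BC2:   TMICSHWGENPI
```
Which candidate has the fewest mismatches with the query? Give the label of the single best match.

BC1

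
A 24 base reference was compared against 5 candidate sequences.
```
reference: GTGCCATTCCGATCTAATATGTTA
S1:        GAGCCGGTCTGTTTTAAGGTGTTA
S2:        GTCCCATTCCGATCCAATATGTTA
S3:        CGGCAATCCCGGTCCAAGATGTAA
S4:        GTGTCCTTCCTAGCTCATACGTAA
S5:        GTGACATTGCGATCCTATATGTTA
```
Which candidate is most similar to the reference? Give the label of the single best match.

S2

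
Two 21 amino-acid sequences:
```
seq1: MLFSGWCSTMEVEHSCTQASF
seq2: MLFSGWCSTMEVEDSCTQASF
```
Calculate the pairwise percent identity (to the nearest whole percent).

95%

1 position differs (14), so 20 of 21 match: 20/21 = 95.24%.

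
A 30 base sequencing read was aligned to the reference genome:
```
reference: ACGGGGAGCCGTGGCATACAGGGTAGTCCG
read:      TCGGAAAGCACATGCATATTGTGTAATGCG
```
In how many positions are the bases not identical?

12

Comparing position by position, 12 positions differ: 1 (A/T), 5 (G/A), 6 (G/A), 10 (C/A), 11 (G/C), 12 (T/A), 13 (G/T), 19 (C/T), 20 (A/T), 22 (G/T), 26 (G/A), 28 (C/G).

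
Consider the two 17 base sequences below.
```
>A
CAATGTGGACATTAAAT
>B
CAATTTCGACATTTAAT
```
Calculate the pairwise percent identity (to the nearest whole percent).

82%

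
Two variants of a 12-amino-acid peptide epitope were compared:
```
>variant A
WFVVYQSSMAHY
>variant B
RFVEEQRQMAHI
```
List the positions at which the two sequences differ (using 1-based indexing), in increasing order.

Differences at position 1 (W→R), position 4 (V→E), position 5 (Y→E), position 7 (S→R), position 8 (S→Q), position 12 (Y→I).

1, 4, 5, 7, 8, 12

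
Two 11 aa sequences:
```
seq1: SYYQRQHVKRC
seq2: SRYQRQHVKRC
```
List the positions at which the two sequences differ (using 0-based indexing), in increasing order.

Differences at position 1 (Y→R).

1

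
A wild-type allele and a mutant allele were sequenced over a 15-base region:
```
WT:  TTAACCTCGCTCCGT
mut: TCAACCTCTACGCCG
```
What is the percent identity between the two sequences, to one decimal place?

Mismatches at positions 2, 9, 10, 11, 12, 14, 15 (1-based): 7 of 15.
Identical positions: 8/15 = 53.33% → 53.3%.

53.3%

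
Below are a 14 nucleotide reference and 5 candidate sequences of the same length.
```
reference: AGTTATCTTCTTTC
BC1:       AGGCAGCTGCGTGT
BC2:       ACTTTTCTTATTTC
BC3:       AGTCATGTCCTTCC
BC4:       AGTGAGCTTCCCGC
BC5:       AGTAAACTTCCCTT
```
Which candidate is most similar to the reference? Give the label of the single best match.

Hamming distances to reference — BC1: 7; BC2: 3; BC3: 4; BC4: 5; BC5: 5.
Smallest is BC2 with 3 mismatches.

BC2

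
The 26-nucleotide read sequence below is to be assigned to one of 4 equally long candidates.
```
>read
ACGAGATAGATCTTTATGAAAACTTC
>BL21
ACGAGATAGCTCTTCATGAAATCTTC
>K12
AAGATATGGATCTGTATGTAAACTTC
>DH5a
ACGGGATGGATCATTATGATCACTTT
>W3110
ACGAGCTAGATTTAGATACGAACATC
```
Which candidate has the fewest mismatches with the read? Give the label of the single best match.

BL21

Hamming distances to read — BL21: 3; K12: 5; DH5a: 6; W3110: 8.
Smallest is BL21 with 3 mismatches.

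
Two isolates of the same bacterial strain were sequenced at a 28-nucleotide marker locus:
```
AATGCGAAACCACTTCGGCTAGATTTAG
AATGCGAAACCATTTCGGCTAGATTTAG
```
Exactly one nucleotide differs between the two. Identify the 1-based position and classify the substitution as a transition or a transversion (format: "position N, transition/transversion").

position 13, transition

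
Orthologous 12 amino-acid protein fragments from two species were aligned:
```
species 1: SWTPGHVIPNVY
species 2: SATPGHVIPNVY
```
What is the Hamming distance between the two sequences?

The sequences differ at residues 2 (1-based) — 1 in total.

1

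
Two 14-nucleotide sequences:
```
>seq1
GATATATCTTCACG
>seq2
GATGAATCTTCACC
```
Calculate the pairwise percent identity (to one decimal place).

Mismatches at positions 4, 5, 14 (1-based): 3 of 14.
Identical positions: 11/14 = 78.57% → 78.6%.

78.6%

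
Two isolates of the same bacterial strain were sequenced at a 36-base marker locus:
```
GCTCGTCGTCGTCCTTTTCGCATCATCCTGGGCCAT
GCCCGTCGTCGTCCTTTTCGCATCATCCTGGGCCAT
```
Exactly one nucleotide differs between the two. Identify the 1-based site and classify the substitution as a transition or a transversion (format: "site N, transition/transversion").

Site 3 changes T→C. T is a pyrimidine and C is a pyrimidine, so this is a transition.

site 3, transition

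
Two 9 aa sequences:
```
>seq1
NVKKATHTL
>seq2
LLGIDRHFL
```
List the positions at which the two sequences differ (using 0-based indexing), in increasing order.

0, 1, 2, 3, 4, 5, 7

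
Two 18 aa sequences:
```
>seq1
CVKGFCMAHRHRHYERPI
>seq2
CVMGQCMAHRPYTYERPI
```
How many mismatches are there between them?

Comparing position by position, 5 residues differ: 3 (K/M), 5 (F/Q), 11 (H/P), 12 (R/Y), 13 (H/T).

5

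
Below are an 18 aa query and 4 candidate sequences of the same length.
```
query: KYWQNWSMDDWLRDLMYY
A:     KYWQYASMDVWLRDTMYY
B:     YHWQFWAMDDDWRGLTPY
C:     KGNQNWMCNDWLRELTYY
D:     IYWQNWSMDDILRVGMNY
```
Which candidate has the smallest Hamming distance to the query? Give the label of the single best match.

A

A differs at 4 positions; B differs at 9 positions; C differs at 7 positions; D differs at 5 positions. The closest is A.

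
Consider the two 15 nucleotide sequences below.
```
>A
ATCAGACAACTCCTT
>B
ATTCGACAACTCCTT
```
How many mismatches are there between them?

The sequences differ at positions 3, 4 (1-based) — 2 in total.

2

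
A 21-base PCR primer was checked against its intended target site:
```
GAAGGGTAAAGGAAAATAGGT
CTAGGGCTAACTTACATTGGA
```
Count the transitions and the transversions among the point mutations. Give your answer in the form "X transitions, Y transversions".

Transitions (purine↔purine or pyrimidine↔pyrimidine): 7 T→C.
Transversions (purine↔pyrimidine): 1 G→C, 2 A→T, 8 A→T, 11 G→C, 12 G→T, 13 A→T, 15 A→C, 18 A→T, 21 T→A.

1 transition, 9 transversions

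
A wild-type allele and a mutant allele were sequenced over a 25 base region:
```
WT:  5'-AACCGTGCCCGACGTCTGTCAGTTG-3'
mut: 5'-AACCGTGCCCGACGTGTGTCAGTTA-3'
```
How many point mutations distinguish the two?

2

Mismatches (1-based): position 16: C→G; position 25: G→A.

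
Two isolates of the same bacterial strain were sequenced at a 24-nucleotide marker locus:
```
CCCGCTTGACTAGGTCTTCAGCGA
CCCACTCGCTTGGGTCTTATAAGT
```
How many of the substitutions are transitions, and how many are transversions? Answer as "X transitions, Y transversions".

5 transitions, 5 transversions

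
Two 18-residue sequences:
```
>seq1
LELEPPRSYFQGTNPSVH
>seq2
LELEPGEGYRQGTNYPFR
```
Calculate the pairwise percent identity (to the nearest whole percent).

56%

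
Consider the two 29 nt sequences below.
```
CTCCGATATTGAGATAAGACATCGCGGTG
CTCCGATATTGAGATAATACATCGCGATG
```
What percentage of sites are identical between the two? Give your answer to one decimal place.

2 positions differ (18, 27), so 27 of 29 match: 27/29 = 93.1%.

93.1%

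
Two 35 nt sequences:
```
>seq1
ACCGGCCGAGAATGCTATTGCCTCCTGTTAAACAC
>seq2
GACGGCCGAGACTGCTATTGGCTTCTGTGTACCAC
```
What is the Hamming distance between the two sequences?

Comparing position by position, 8 bases differ: 1 (A/G), 2 (C/A), 12 (A/C), 21 (C/G), 24 (C/T), 29 (T/G), 30 (A/T), 32 (A/C).

8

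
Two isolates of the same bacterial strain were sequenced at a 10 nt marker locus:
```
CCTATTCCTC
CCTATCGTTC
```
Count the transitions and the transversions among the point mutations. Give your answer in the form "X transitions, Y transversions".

2 transitions, 1 transversion

Transitions (purine↔purine or pyrimidine↔pyrimidine): 6 T→C, 8 C→T.
Transversions (purine↔pyrimidine): 7 C→G.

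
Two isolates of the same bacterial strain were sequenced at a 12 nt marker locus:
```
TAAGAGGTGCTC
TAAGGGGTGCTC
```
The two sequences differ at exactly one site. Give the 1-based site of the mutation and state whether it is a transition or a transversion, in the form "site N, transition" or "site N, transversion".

site 5, transition

The sequences differ only at site 5: A→G (purine→purine), a transition.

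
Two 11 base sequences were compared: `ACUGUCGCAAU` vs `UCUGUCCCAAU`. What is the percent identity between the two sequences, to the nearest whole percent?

Mismatches at positions 1, 7 (1-based): 2 of 11.
Identical positions: 9/11 = 81.82% → 82%.

82%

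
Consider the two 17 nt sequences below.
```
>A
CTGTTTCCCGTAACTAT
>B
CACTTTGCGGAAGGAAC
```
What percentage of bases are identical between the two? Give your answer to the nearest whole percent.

9 positions differ (2, 3, 7, 9, 11, 13, 14, 15, 17), so 8 of 17 match: 8/17 = 47.06%.

47%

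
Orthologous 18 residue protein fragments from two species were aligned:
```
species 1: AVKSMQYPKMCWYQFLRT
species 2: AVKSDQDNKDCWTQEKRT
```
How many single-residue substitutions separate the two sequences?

7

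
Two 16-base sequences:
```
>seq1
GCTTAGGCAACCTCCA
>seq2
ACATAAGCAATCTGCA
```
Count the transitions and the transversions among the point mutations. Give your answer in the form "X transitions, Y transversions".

Mismatches (1-based):
position 1: G→A (purine→purine, transition)
position 3: T→A (pyrimidine→purine, transversion)
position 6: G→A (purine→purine, transition)
position 11: C→T (pyrimidine→pyrimidine, transition)
position 14: C→G (pyrimidine→purine, transversion)

3 transitions, 2 transversions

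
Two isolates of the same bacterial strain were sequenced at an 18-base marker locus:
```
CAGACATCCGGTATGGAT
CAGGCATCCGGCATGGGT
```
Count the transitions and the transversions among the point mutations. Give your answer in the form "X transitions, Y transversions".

Mismatches (1-based):
base 4: A→G (purine→purine, transition)
base 12: T→C (pyrimidine→pyrimidine, transition)
base 17: A→G (purine→purine, transition)

3 transitions, 0 transversions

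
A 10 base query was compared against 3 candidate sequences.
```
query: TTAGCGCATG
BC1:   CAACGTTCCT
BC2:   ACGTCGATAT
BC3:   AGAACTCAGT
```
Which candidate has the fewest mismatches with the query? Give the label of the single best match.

Hamming distances to query — BC1: 9; BC2: 8; BC3: 6.
Smallest is BC3 with 6 mismatches.

BC3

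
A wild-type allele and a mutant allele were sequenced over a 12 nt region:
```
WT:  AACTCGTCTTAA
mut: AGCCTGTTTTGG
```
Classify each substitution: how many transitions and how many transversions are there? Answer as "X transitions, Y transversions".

6 transitions, 0 transversions

Mismatches (1-based):
site 2: A→G (purine→purine, transition)
site 4: T→C (pyrimidine→pyrimidine, transition)
site 5: C→T (pyrimidine→pyrimidine, transition)
site 8: C→T (pyrimidine→pyrimidine, transition)
site 11: A→G (purine→purine, transition)
site 12: A→G (purine→purine, transition)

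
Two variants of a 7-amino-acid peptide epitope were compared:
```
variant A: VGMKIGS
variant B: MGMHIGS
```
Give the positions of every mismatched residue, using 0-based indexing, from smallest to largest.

0, 3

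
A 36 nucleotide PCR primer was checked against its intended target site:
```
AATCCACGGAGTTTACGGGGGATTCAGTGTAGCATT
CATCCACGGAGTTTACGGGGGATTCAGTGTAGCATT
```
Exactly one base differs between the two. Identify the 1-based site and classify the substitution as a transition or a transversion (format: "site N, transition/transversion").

site 1, transversion

Site 1 changes A→C. A is a purine and C is a pyrimidine, so this is a transversion.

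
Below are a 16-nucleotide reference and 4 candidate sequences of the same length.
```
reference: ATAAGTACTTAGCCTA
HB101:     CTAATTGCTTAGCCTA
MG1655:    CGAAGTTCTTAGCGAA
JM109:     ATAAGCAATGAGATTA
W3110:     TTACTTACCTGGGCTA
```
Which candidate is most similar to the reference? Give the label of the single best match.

HB101

HB101 differs at 3 positions; MG1655 differs at 5 positions; JM109 differs at 5 positions; W3110 differs at 6 positions. The closest is HB101.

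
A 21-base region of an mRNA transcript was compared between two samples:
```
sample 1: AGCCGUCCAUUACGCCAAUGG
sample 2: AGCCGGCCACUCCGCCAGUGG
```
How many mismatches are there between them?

4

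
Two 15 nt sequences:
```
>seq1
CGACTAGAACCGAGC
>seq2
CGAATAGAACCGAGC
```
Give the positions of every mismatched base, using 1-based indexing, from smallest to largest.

4

Differences at position 4 (C→A).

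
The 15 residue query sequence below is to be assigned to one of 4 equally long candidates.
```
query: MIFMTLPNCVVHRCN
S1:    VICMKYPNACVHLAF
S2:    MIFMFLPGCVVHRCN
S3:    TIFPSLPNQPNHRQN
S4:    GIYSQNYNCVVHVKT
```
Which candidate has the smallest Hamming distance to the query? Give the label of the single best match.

S1 differs at 9 positions; S2 differs at 2 positions; S3 differs at 7 positions; S4 differs at 9 positions. The closest is S2.

S2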